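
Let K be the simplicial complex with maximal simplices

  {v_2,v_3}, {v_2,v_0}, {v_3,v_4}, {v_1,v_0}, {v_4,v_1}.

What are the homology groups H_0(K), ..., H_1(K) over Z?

H_0 = Z,  H_1 = Z.

Fix the vertex order v_0 < v_1 < v_2 < v_3 < v_4 and write every simplex with vertices in increasing order. Then dim K = 1 and the simplices of K are:

  0-simplices (5): [v_0], [v_1], [v_2], [v_3], [v_4]
  1-simplices (5): [v_0,v_1], [v_0,v_2], [v_1,v_4], [v_2,v_3], [v_3,v_4]

giving chain groups C_0 ≅ Z^5, C_1 ≅ Z^5.

Boundary ∂_1: C_1 → C_0 sends each edge [p,q] (with p < q) to q − p. For instance
  ∂[v_0,v_1] = [v_1] − [v_0].
The 5×5 boundary matrix has rank 4 and Smith normal form diag(1,1,1,1).

Now H_k = ker ∂_k / im ∂_{k+1}, so:

  H_0: rank C_0 − rank ∂_1 = 5 − 4 = 1, and the invariant factors of ∂_1 are all 1, so H_0 ≅ Z.
  H_1: rank ker ∂_1 − rank ∂_2 = (5 − 4) − 0 = 1, and there is no ∂_2, so H_1 ≅ Z.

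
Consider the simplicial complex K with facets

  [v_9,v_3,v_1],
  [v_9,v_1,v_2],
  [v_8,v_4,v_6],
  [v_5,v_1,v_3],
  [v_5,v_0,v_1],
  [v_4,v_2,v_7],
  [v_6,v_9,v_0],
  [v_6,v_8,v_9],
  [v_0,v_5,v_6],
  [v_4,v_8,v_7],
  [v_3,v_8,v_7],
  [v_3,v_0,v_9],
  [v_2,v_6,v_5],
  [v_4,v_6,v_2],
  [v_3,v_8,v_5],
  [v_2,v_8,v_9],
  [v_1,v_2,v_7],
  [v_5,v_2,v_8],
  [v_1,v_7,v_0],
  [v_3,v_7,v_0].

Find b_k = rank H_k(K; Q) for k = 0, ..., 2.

Order the vertices as v_0 < v_1 < v_2 < v_3 < v_4 < v_5 < v_6 < v_7 < v_8 < v_9. Listing each simplex with vertices in this order, K has dimension 2 with simplices:

  0-simplices (10): [v_0], [v_1], [v_2], [v_3], [v_4], [v_5], [v_6], [v_7], [v_8], [v_9]
  1-simplices (30): (30 of them)
  2-simplices (20): (20 of them)

so the chain groups are C_0 ≅ Z^10, C_1 ≅ Z^30, C_2 ≅ Z^20.

The boundary map ∂_1: C_1 → C_0 sends each edge [p,q] (with p < q) to q − p.
As a 10×30 matrix over Z this has rank 9, with invariant factors (1,1,1,1,1,1,1,1,1).

Boundary ∂_2: C_2 → C_1 maps a triangle to the signed sum of its edges. For instance
  ∂[v_0,v_3,v_9] = [v_3,v_9] − [v_0,v_9] + [v_0,v_3],
  ∂[v_0,v_1,v_5] = [v_1,v_5] − [v_0,v_5] + [v_0,v_1].
As a 30×20 matrix over Z this has rank 20, with invariant factors (1,1,1,1,1,1,1,1,1,1,1,1,1,1,1,1,1,1,1,2).

From H_k ≅ ker(∂_k) / im(∂_{k+1}) we obtain:

  H_0: rank C_0 − rank ∂_1 = 10 − 9 = 1, and the invariant factors of ∂_1 are all 1, so H_0 = Z.
  H_1: rank ker ∂_1 − rank ∂_2 = (30 − 9) − 20 = 1, and ∂_2 has invariant factor 2 > 1, so H_1 = Z ⊕ Z_2.
  H_2: rank ker ∂_2 − rank ∂_3 = (20 − 20) − 0 = 0, and there is no ∂_3, so H_2 = 0.

As a check, the Euler characteristic is 10 − 30 + 20 = 0, which agrees with 1 − 1 + 0 = 0.
(K is a triangulation of the Klein bottle.)

Hence the Betti numbers are b_0 = 1, b_1 = 1, b_2 = 0.

b_0 = 1, b_1 = 1, b_2 = 0.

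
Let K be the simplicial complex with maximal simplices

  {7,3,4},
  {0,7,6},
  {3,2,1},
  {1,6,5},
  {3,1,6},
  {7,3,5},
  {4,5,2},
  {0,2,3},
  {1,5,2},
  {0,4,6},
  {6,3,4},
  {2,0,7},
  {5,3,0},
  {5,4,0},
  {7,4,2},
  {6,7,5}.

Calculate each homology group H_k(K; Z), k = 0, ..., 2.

Take the total order 0 < 1 < 2 < 3 < 4 < 5 < 6 < 7 on the vertex set. Then K (dimension 2) consists of the simplices:

  0-simplices (8): [0], [1], [2], [3], [4], [5], [6], [7]
  1-simplices (24): (24 of them)
  2-simplices (16): [0,2,3], [0,2,7], [0,3,5], [0,4,5], [0,4,6], [0,6,7], [1,2,3], [1,2,5], [1,3,6], [1,5,6], [2,4,5], [2,4,7], [3,4,6], [3,4,7], [3,5,7], [5,6,7]

giving chain groups C_0 ≅ Z^8, C_1 ≅ Z^24, C_2 ≅ Z^16.

The boundary map ∂_1: C_1 → C_0 maps an edge to its endpoints' difference, ∂[p,q] = q − p. For instance
  ∂[4,7] = [7] − [4].
The 8×24 boundary matrix has rank 7 and Smith normal form diag(1,1,1,1,1,1,1).

The boundary map ∂_2: C_2 → C_1 sends each 2-simplex [p,q,r] to [q,r] − [p,r] + [p,q]. For instance
  ∂[1,2,3] = [2,3] − [1,3] + [1,2],
  ∂[3,5,7] = [5,7] − [3,7] + [3,5].
As a 24×16 matrix over Z this has rank 15, with invariant factors (1,1,1,1,1,1,1,1,1,1,1,1,1,1,1).

Reading off H_k = ker ∂_k / im ∂_{k+1}:

  H_0: rank C_0 − rank ∂_1 = 8 − 7 = 1, and the invariant factors of ∂_1 are all 1, so H_0 ≅ Z.
  H_1: rank ker ∂_1 − rank ∂_2 = (24 − 7) − 15 = 2, and the invariant factors of ∂_2 are all 1, so H_1 ≅ Z^2.
  H_2: rank ker ∂_2 − rank ∂_3 = (16 − 15) − 0 = 1, and there is no ∂_3, so H_2 ≅ Z.

(K is a triangulation of the torus T^2.)

H_0 ≅ Z,  H_1 ≅ Z^2,  H_2 ≅ Z.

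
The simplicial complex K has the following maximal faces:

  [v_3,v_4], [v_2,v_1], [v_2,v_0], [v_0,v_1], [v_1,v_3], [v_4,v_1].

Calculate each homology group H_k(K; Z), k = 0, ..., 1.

H_0 ≅ Z,  H_1 ≅ Z^2.

Fix the vertex order v_0 < v_1 < v_2 < v_3 < v_4 and write every simplex with vertices in increasing order. Then dim K = 1 and the simplices of K are:

  0-simplices (5): [v_0], [v_1], [v_2], [v_3], [v_4]
  1-simplices (6): [v_0,v_1], [v_0,v_2], [v_1,v_2], [v_1,v_3], [v_1,v_4], [v_3,v_4]

Hence C_0 ≅ Z^5, C_1 ≅ Z^6.

The boundary map ∂_1: C_1 → C_0 maps an edge to its endpoints' difference, ∂[p,q] = q − p. For instance
  ∂[v_1,v_3] = [v_3] − [v_1].
As a 5×6 matrix over Z this has rank 4, with invariant factors (1,1,1,1).

From H_k ≅ ker(∂_k) / im(∂_{k+1}) we obtain:

  H_0: rank C_0 − rank ∂_1 = 5 − 4 = 1, and the invariant factors of ∂_1 are all 1, so H_0 = Z.
  H_1: rank ker ∂_1 − rank ∂_2 = (6 − 4) − 0 = 2, and there is no ∂_2, so H_1 = Z^2.

As a check, the Euler characteristic is 5 − 6 = -1, which agrees with 1 − 2 = -1.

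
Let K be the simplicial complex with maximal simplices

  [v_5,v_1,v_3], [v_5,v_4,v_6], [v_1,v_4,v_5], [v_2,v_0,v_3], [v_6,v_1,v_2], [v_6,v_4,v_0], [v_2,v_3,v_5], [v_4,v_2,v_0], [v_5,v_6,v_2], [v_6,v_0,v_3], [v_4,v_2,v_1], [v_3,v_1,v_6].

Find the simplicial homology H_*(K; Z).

H_0 = Z,  H_1 = Z/2Z,  H_2 = 0.

We work with the vertex ordering v_0 < v_1 < v_2 < v_3 < v_4 < v_5 < v_6. The simplices of K, each written with vertices in increasing order, are:

  0-simplices (7): [v_0], [v_1], [v_2], [v_3], [v_4], [v_5], [v_6]
  1-simplices (18): (18 of them)
  2-simplices (12): (12 of them)

giving chain groups C_0 ≅ Z^7, C_1 ≅ Z^18, C_2 ≅ Z^12.

∂_1: C_1 → C_0 sends each edge [p,q] (with p < q) to q − p. For instance
  ∂[v_1,v_3] = [v_3] − [v_1].
The resulting 7×18 matrix has rank 6, and its Smith normal form has invariant factors (1,1,1,1,1,1).

∂_2: C_2 → C_1 sends each 2-simplex [p,q,r] to [q,r] − [p,r] + [p,q]. For instance
  ∂[v_1,v_2,v_4] = [v_2,v_4] − [v_1,v_4] + [v_1,v_2],
  ∂[v_2,v_5,v_6] = [v_5,v_6] − [v_2,v_6] + [v_2,v_5].
As a 18×12 matrix over Z this has rank 12, with invariant factors (1,1,1,1,1,1,1,1,1,1,1,2).

Reading off H_k = ker ∂_k / im ∂_{k+1}:

  H_0: rank C_0 − rank ∂_1 = 7 − 6 = 1, and the invariant factors of ∂_1 are all 1, so H_0 = Z.
  H_1: rank ker ∂_1 − rank ∂_2 = (18 − 6) − 12 = 0, and ∂_2 has invariant factor 2 > 1, so H_1 = Z/2Z.
  H_2: rank ker ∂_2 − rank ∂_3 = (12 − 12) − 0 = 0, and there is no ∂_3, so H_2 = 0.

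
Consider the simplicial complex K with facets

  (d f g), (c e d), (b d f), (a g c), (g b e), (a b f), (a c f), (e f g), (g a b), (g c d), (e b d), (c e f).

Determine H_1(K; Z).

H_1 = Z/2.

K has 7 vertices, 18 edges, 12 triangles.
rank ∂_1 = 6, rank ∂_2 = 12 ⇒ b_1 = 18 − 6 − 12 = 0; ∂_2 has invariant factor(s) [2] giving torsion. So H_1 = Z/2.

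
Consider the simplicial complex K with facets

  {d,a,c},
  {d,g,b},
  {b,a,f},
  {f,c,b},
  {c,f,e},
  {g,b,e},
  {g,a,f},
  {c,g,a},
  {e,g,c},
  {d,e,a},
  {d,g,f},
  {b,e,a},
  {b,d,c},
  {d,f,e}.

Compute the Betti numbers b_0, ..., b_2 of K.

b_0 = 1, b_1 = 2, b_2 = 1.

We work with the vertex ordering a < b < c < d < e < f < g. The simplices of K, each written with vertices in increasing order, are:

  0-simplices (7): a, b, c, d, e, f, g
  1-simplices (21): ab, ac, ad, ae, af, ag, bc, bd, be, bf, bg, cd, ce, cf, cg, de, df, dg, ef, eg, fg
  2-simplices (14): abe, abf, acd, acg, ade, afg, bcd, bcf, bdg, beg, cef, ceg, def, dfg

Hence C_0 ≅ Z^7, C_1 ≅ Z^21, C_2 ≅ Z^14.

The boundary map ∂_1: C_1 → C_0 is given by ∂[p,q] = [q] − [p].
The resulting 7×21 matrix has rank 6, and its Smith normal form has invariant factors (1,1,1,1,1,1).

Boundary ∂_2: C_2 → C_1 acts by ∂[p,q,r] = [q,r] − [p,r] + [p,q]. For instance
  ∂bcd = cd − bd + bc,
  ∂afg = fg − ag + af.
The 21×14 boundary matrix has rank 13 and Smith normal form diag(1,1,1,1,1,1,1,1,1,1,1,1,1).

Now H_k = ker ∂_k / im ∂_{k+1}, so:

  H_0: rank C_0 − rank ∂_1 = 7 − 6 = 1, and the invariant factors of ∂_1 are all 1, so H_0 = Z.
  H_1: rank ker ∂_1 − rank ∂_2 = (21 − 6) − 13 = 2, and the invariant factors of ∂_2 are all 1, so H_1 = Z^2.
  H_2: rank ker ∂_2 − rank ∂_3 = (14 − 13) − 0 = 1, and there is no ∂_3, so H_2 = Z.

Hence the Betti numbers are b_0 = 1, b_1 = 2, b_2 = 1.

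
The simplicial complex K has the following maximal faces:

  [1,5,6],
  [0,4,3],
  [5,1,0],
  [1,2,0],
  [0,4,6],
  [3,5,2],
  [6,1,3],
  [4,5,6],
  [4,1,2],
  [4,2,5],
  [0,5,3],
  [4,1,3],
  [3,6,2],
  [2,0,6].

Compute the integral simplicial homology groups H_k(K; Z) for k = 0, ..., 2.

H_0 = Z,  H_1 = Z^2,  H_2 = Z.

Order the vertices as 0 < 1 < 2 < 3 < 4 < 5 < 6. Listing each simplex with vertices in this order, K has dimension 2 with simplices:

  0-simplices (7): [0], [1], [2], [3], [4], [5], [6]
  1-simplices (21): [0,1], [0,2], [0,3], [0,4], [0,5], [0,6], [1,2], [1,3], [1,4], [1,5], [1,6], [2,3], [2,4], [2,5], [2,6], [3,4], [3,5], [3,6], [4,5], [4,6], [5,6]
  2-simplices (14): [0,1,2], [0,1,5], [0,2,6], [0,3,4], [0,3,5], [0,4,6], [1,2,4], [1,3,4], [1,3,6], [1,5,6], [2,3,5], [2,3,6], [2,4,5], [4,5,6]

giving chain groups C_0 ≅ Z^7, C_1 ≅ Z^21, C_2 ≅ Z^14.

The boundary map ∂_1: C_1 → C_0 is given by ∂[p,q] = [q] − [p]. For instance
  ∂[4,5] = [5] − [4].
This gives a 7×21 integer matrix of rank 6; reducing to Smith normal form yields diagonal entries (1,1,1,1,1,1).

Boundary ∂_2: C_2 → C_1 acts by ∂[p,q,r] = [q,r] − [p,r] + [p,q]. For instance
  ∂[2,3,5] = [3,5] − [2,5] + [2,3],
  ∂[1,5,6] = [5,6] − [1,6] + [1,5].
The 21×14 boundary matrix has rank 13 and Smith normal form diag(1,1,1,1,1,1,1,1,1,1,1,1,1).

From H_k ≅ ker(∂_k) / im(∂_{k+1}) we obtain:

  H_0: rank C_0 − rank ∂_1 = 7 − 6 = 1, and the invariant factors of ∂_1 are all 1, so H_0 = Z.
  H_1: rank ker ∂_1 − rank ∂_2 = (21 − 6) − 13 = 2, and the invariant factors of ∂_2 are all 1, so H_1 = Z^2.
  H_2: rank ker ∂_2 − rank ∂_3 = (14 − 13) − 0 = 1, and there is no ∂_3, so H_2 = Z.

(K is a triangulation of the torus T^2.)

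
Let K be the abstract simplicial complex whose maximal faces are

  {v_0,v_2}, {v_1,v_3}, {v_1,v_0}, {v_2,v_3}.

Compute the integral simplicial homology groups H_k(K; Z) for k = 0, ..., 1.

We work with the vertex ordering v_0 < v_1 < v_2 < v_3. The simplices of K, each written with vertices in increasing order, are:

  0-simplices (4): [v_0], [v_1], [v_2], [v_3]
  1-simplices (4): [v_0,v_1], [v_0,v_2], [v_1,v_3], [v_2,v_3]

giving chain groups C_0 ≅ Z^4, C_1 ≅ Z^4.

Boundary ∂_1: C_1 → C_0 maps an edge to its endpoints' difference, ∂[p,q] = q − p.
The resulting 4×4 matrix has rank 3, and its Smith normal form has invariant factors (1,1,1).

From H_k ≅ ker(∂_k) / im(∂_{k+1}) we obtain:

  H_0: rank C_0 − rank ∂_1 = 4 − 3 = 1, and the invariant factors of ∂_1 are all 1, so H_0 ≅ Z.
  H_1: rank ker ∂_1 − rank ∂_2 = (4 − 3) − 0 = 1, and there is no ∂_2, so H_1 ≅ Z.

(K is a triangulation of the circle S^1.)

H_0 = Z,  H_1 = Z.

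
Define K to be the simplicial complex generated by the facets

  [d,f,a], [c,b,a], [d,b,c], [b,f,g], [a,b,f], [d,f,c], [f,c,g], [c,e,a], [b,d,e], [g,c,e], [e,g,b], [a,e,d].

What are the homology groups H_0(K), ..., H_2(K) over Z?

K has 7 vertices, 18 edges, 12 triangles.
rank ∂_0 = 0, rank ∂_1 = 6 ⇒ b_0 = 7 − 0 − 6 = 1; all invariant factors of ∂_1 are 1 so no torsion. So H_0 = Z.
rank ∂_1 = 6, rank ∂_2 = 12 ⇒ b_1 = 18 − 6 − 12 = 0; ∂_2 has invariant factor(s) [2] giving torsion. So H_1 = Z/2.
rank ∂_2 = 12, rank ∂_3 = 0 ⇒ b_2 = 12 − 12 − 0 = 0. So H_2 = 0.

H_0 ≅ Z,  H_1 ≅ Z/2,  H_2 = 0.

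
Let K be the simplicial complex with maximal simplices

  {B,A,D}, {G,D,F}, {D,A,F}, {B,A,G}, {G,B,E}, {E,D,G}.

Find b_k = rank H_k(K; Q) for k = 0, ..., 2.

b_0 = 1, b_1 = 1, b_2 = 0.

Take the total order A < B < D < E < F < G on the vertex set. Then K (dimension 2) consists of the simplices:

  0-simplices (6): A, B, D, E, F, G
  1-simplices (12): AB, AD, AF, AG, BD, BE, BG, DE, DF, DG, EG, FG
  2-simplices (6): ABD, ABG, ADF, BEG, DEG, DFG

Hence C_0 ≅ Z^6, C_1 ≅ Z^12, C_2 ≅ Z^6.

Boundary ∂_1: C_1 → C_0 maps an edge to its endpoints' difference, ∂[p,q] = q − p.
The resulting 6×12 matrix has rank 5, and its Smith normal form has invariant factors (1,1,1,1,1).

The boundary map ∂_2: C_2 → C_1 acts by ∂[p,q,r] = [q,r] − [p,r] + [p,q]. For instance
  ∂DEG = EG − DG + DE,
  ∂ADF = DF − AF + AD.
The resulting 12×6 matrix has rank 6, and its Smith normal form has invariant factors (1,1,1,1,1,1).

Reading off H_k = ker ∂_k / im ∂_{k+1}:

  H_0: rank C_0 − rank ∂_1 = 6 − 5 = 1, and the invariant factors of ∂_1 are all 1, so H_0 ≅ Z.
  H_1: rank ker ∂_1 − rank ∂_2 = (12 − 5) − 6 = 1, and the invariant factors of ∂_2 are all 1, so H_1 ≅ Z.
  H_2: rank ker ∂_2 − rank ∂_3 = (6 − 6) − 0 = 0, and there is no ∂_3, so H_2 ≅ 0.

As a check, the Euler characteristic is 6 − 12 + 6 = 0, which agrees with 1 − 1 + 0 = 0.

Hence the Betti numbers are b_0 = 1, b_1 = 1, b_2 = 0.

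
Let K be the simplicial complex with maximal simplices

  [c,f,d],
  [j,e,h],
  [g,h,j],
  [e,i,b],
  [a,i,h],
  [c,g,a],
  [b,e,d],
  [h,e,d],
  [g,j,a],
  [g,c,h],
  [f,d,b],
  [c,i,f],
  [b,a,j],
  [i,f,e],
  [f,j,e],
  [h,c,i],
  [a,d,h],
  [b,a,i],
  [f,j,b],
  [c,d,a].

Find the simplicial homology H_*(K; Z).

H_0 = Z,  H_1 = Z ⊕ Z_2,  H_2 = 0.

Take the total order a < b < c < d < e < f < g < h < i < j on the vertex set. Then K (dimension 2) consists of the simplices:

  0-simplices (10): a, b, c, d, e, f, g, h, i, j
  1-simplices (30): ab, ac, ad, ag, ah, ai, aj, bd, be, bf, bi, bj, cd, cf, cg, ch, ci, de, df, dh, ef, eh, ei, ej, fi, fj, gh, gj, hi, hj
  2-simplices (20): abi, abj, acd, acg, adh, agj, ahi, bde, bdf, bei, bfj, cdf, cfi, cgh, chi, deh, efi, efj, ehj, ghj

so the chain groups are C_0 ≅ Z^10, C_1 ≅ Z^30, C_2 ≅ Z^20.

∂_1: C_1 → C_0 sends each edge [p,q] (with p < q) to q − p. For instance
  ∂cd = d − c.
The 10×30 boundary matrix has rank 9 and Smith normal form diag(1,1,1,1,1,1,1,1,1).

The boundary map ∂_2: C_2 → C_1 sends each 2-simplex [p,q,r] to [q,r] − [p,r] + [p,q]. For instance
  ∂acg = cg − ag + ac,
  ∂ehj = hj − ej + eh.
The resulting 30×20 matrix has rank 20, and its Smith normal form has invariant factors (1,1,1,1,1,1,1,1,1,1,1,1,1,1,1,1,1,1,1,2).

From H_k ≅ ker(∂_k) / im(∂_{k+1}) we obtain:

  H_0: rank C_0 − rank ∂_1 = 10 − 9 = 1, and the invariant factors of ∂_1 are all 1, so H_0 ≅ Z.
  H_1: rank ker ∂_1 − rank ∂_2 = (30 − 9) − 20 = 1, and ∂_2 has invariant factor 2 > 1, so H_1 ≅ Z ⊕ Z_2.
  H_2: rank ker ∂_2 − rank ∂_3 = (20 − 20) − 0 = 0, and there is no ∂_3, so H_2 ≅ 0.

As a check, the Euler characteristic is 10 − 30 + 20 = 0, which agrees with 1 − 1 + 0 = 0.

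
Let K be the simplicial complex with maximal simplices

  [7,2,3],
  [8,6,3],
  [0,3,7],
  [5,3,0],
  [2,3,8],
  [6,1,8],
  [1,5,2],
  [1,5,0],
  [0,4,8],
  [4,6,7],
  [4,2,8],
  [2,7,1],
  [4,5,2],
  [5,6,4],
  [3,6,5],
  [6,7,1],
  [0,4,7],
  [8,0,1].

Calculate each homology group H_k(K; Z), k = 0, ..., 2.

H_0 = Z,  H_1 = Z^2,  H_2 = Z.

Take the total order 0 < 1 < 2 < 3 < 4 < 5 < 6 < 7 < 8 on the vertex set. Then K (dimension 2) consists of the simplices:

  0-simplices (9): [0], [1], [2], [3], [4], [5], [6], [7], [8]
  1-simplices (27): (27 of them)
  2-simplices (18): [0,1,5], [0,1,8], [0,3,5], [0,3,7], [0,4,7], [0,4,8], [1,2,5], [1,2,7], [1,6,7], [1,6,8], [2,3,7], [2,3,8], [2,4,5], [2,4,8], [3,5,6], [3,6,8], [4,5,6], [4,6,7]

Hence C_0 ≅ Z^9, C_1 ≅ Z^27, C_2 ≅ Z^18.

∂_1: C_1 → C_0 maps an edge to its endpoints' difference, ∂[p,q] = q − p.
The 9×27 boundary matrix has rank 8 and Smith normal form diag(1,1,1,1,1,1,1,1).

Boundary ∂_2: C_2 → C_1 maps a triangle to the signed sum of its edges. For instance
  ∂[1,2,7] = [2,7] − [1,7] + [1,2],
  ∂[4,5,6] = [5,6] − [4,6] + [4,5].
This gives a 27×18 integer matrix of rank 17; reducing to Smith normal form yields diagonal entries (1,1,1,1,1,1,1,1,1,1,1,1,1,1,1,1,1).

Now H_k = ker ∂_k / im ∂_{k+1}, so:

  H_0: rank C_0 − rank ∂_1 = 9 − 8 = 1, and the invariant factors of ∂_1 are all 1, so H_0 ≅ Z.
  H_1: rank ker ∂_1 − rank ∂_2 = (27 − 8) − 17 = 2, and the invariant factors of ∂_2 are all 1, so H_1 ≅ Z^2.
  H_2: rank ker ∂_2 − rank ∂_3 = (18 − 17) − 0 = 1, and there is no ∂_3, so H_2 ≅ Z.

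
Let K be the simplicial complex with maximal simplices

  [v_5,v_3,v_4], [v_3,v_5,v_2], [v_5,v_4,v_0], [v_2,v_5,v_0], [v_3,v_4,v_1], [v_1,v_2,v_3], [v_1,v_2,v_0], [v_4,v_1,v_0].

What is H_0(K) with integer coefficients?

Order the vertices as v_0 < v_1 < v_2 < v_3 < v_4 < v_5. Listing each simplex with vertices in this order, K has dimension 2 with simplices:

  0-simplices (6): [v_0], [v_1], [v_2], [v_3], [v_4], [v_5]
  1-simplices (12): [v_0,v_1], [v_0,v_2], [v_0,v_4], [v_0,v_5], [v_1,v_2], [v_1,v_3], [v_1,v_4], [v_2,v_3], [v_2,v_5], [v_3,v_4], [v_3,v_5], [v_4,v_5]
  2-simplices (8): [v_0,v_1,v_2], [v_0,v_1,v_4], [v_0,v_2,v_5], [v_0,v_4,v_5], [v_1,v_2,v_3], [v_1,v_3,v_4], [v_2,v_3,v_5], [v_3,v_4,v_5]

Hence C_0 ≅ Z^6, C_1 ≅ Z^12, C_2 ≅ Z^8.

Boundary ∂_1: C_1 → C_0 is given by ∂[p,q] = [q] − [p]. For instance
  ∂[v_3,v_4] = [v_4] − [v_3].
The resulting 6×12 matrix has rank 5, and its Smith normal form has invariant factors (1,1,1,1,1).

The boundary map ∂_2: C_2 → C_1 maps a triangle to the signed sum of its edges. For instance
  ∂[v_1,v_3,v_4] = [v_3,v_4] − [v_1,v_4] + [v_1,v_3],
  ∂[v_2,v_3,v_5] = [v_3,v_5] − [v_2,v_5] + [v_2,v_3].
The resulting 12×8 matrix has rank 7, and its Smith normal form has invariant factors (1,1,1,1,1,1,1).

Reading off H_k = ker ∂_k / im ∂_{k+1}:

  H_0: rank C_0 − rank ∂_1 = 6 − 5 = 1, and the invariant factors of ∂_1 are all 1, so H_0 = Z.

(K is a triangulation of the 2-sphere S^2.)

H_0 = Z.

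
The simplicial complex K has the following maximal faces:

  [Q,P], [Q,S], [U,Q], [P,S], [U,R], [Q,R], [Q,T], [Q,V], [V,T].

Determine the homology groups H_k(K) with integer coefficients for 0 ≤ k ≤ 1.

Order the vertices as P < Q < R < S < T < U < V. Listing each simplex with vertices in this order, K has dimension 1 with simplices:

  0-simplices (7): P, Q, R, S, T, U, V
  1-simplices (9): PQ, PS, QR, QS, QT, QU, QV, RU, TV

so the chain groups are C_0 ≅ Z^7, C_1 ≅ Z^9.

Boundary ∂_1: C_1 → C_0 is given by ∂[p,q] = [q] − [p]. For instance
  ∂QV = V − Q.
As a 7×9 matrix over Z this has rank 6, with invariant factors (1,1,1,1,1,1).

From H_k ≅ ker(∂_k) / im(∂_{k+1}) we obtain:

  H_0: rank C_0 − rank ∂_1 = 7 − 6 = 1, and the invariant factors of ∂_1 are all 1, so H_0 ≅ Z.
  H_1: rank ker ∂_1 − rank ∂_2 = (9 − 6) − 0 = 3, and there is no ∂_2, so H_1 ≅ Z^3.

H_0 = Z,  H_1 = Z^3.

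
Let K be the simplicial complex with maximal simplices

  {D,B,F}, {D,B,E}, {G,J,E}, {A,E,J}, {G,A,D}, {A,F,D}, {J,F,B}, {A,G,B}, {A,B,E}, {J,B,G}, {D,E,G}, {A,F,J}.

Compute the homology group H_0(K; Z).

Order the vertices as A < B < D < E < F < G < J. Listing each simplex with vertices in this order, K has dimension 2 with simplices:

  0-simplices (7): A, B, D, E, F, G, J
  1-simplices (18): AB, AD, AE, AF, AG, AJ, BD, BE, BF, BG, BJ, DE, DF, DG, EG, EJ, FJ, GJ
  2-simplices (12): ABE, ABG, ADF, ADG, AEJ, AFJ, BDE, BDF, BFJ, BGJ, DEG, EGJ

Hence C_0 ≅ Z^7, C_1 ≅ Z^18, C_2 ≅ Z^12.

The boundary map ∂_1: C_1 → C_0 is given by ∂[p,q] = [q] − [p].
The 7×18 boundary matrix has rank 6 and Smith normal form diag(1,1,1,1,1,1).

The boundary map ∂_2: C_2 → C_1 sends each 2-simplex [p,q,r] to [q,r] − [p,r] + [p,q]. For instance
  ∂ADG = DG − AG + AD,
  ∂BGJ = GJ − BJ + BG.
This gives a 18×12 integer matrix of rank 12; reducing to Smith normal form yields diagonal entries (1,1,1,1,1,1,1,1,1,1,1,2).

Reading off H_k = ker ∂_k / im ∂_{k+1}:

  H_0: rank C_0 − rank ∂_1 = 7 − 6 = 1, and the invariant factors of ∂_1 are all 1, so H_0 ≅ Z.

H_0 ≅ Z.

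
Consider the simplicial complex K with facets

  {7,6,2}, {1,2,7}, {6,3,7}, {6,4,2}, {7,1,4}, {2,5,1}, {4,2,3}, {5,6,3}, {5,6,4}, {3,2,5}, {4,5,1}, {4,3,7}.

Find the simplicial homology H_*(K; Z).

K has 7 vertices, 18 edges, 12 triangles.
rank ∂_0 = 0, rank ∂_1 = 6 ⇒ b_0 = 7 − 0 − 6 = 1; all invariant factors of ∂_1 are 1 so no torsion. So H_0 = Z.
rank ∂_1 = 6, rank ∂_2 = 12 ⇒ b_1 = 18 − 6 − 12 = 0; ∂_2 has invariant factor(s) [2] giving torsion. So H_1 = Z/2.
rank ∂_2 = 12, rank ∂_3 = 0 ⇒ b_2 = 12 − 12 − 0 = 0. So H_2 = 0.

H_0 = Z,  H_1 = Z/2,  H_2 = 0.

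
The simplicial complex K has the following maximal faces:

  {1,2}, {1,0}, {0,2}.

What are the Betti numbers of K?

b_0 = 1, b_1 = 1.

Order the vertices as 0 < 1 < 2. Listing each simplex with vertices in this order, K has dimension 1 with simplices:

  0-simplices (3): [0], [1], [2]
  1-simplices (3): [0,1], [0,2], [1,2]

so the chain groups are C_0 ≅ Z^3, C_1 ≅ Z^3.

Boundary ∂_1: C_1 → C_0 is given by ∂[p,q] = [q] − [p].
As a 3×3 matrix over Z this has rank 2, with invariant factors (1,1).

From H_k ≅ ker(∂_k) / im(∂_{k+1}) we obtain:

  H_0: rank C_0 − rank ∂_1 = 3 − 2 = 1, and the invariant factors of ∂_1 are all 1, so H_0 ≅ Z.
  H_1: rank ker ∂_1 − rank ∂_2 = (3 − 2) − 0 = 1, and there is no ∂_2, so H_1 ≅ Z.

(K is a triangulation of the circle S^1.)

Hence the Betti numbers are b_0 = 1, b_1 = 1.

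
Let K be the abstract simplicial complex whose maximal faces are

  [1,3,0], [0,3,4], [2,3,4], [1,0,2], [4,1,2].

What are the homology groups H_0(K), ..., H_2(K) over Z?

H_0 ≅ Z,  H_1 ≅ Z,  H_2 = 0.

K has 5 vertices, 10 edges, 5 triangles.
rank ∂_0 = 0, rank ∂_1 = 4 ⇒ b_0 = 5 − 0 − 4 = 1; all invariant factors of ∂_1 are 1 so no torsion. So H_0 ≅ Z.
rank ∂_1 = 4, rank ∂_2 = 5 ⇒ b_1 = 10 − 4 − 5 = 1; all invariant factors of ∂_2 are 1 so no torsion. So H_1 ≅ Z.
rank ∂_2 = 5, rank ∂_3 = 0 ⇒ b_2 = 5 − 5 − 0 = 0. So H_2 ≅ 0.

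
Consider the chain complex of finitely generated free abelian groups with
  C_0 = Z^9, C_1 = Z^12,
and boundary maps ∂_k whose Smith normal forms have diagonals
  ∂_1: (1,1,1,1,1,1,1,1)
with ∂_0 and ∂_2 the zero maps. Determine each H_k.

H_0 ≅ Z,  H_1 ≅ Z^4.

H_0: b_0 = 9 − 0 − 8 = 1; torsion from ∂_1 factors > 1: none. So H_0 ≅ Z.
H_1: b_1 = 12 − 8 − 0 = 4; torsion from ∂_2 factors > 1: none. So H_1 ≅ Z^4.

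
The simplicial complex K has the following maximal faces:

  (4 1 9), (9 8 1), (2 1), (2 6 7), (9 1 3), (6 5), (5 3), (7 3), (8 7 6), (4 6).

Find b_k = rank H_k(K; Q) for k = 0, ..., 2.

Fix the vertex order 1 < 2 < 3 < 4 < 5 < 6 < 7 < 8 < 9 and write every simplex with vertices in increasing order. Then dim K = 2 and the simplices of K are:

  0-simplices (9): [1], [2], [3], [4], [5], [6], [7], [8], [9]
  1-simplices (17): [1,2], [1,3], [1,4], [1,8], [1,9], [2,6], [2,7], [3,5], [3,7], [3,9], [4,6], [4,9], [5,6], [6,7], [6,8], [7,8], [8,9]
  2-simplices (5): [1,3,9], [1,4,9], [1,8,9], [2,6,7], [6,7,8]

Hence C_0 ≅ Z^9, C_1 ≅ Z^17, C_2 ≅ Z^5.

Boundary ∂_1: C_1 → C_0 sends each edge [p,q] (with p < q) to q − p.
This gives a 9×17 integer matrix of rank 8; reducing to Smith normal form yields diagonal entries (1,1,1,1,1,1,1,1).

∂_2: C_2 → C_1 maps a triangle to the signed sum of its edges. For instance
  ∂[2,6,7] = [6,7] − [2,7] + [2,6],
  ∂[1,3,9] = [3,9] − [1,9] + [1,3].
This gives a 17×5 integer matrix of rank 5; reducing to Smith normal form yields diagonal entries (1,1,1,1,1).

Computing H_k = (kernel of ∂_k) / (image of ∂_{k+1}):

  H_0: rank C_0 − rank ∂_1 = 9 − 8 = 1, and the invariant factors of ∂_1 are all 1, so H_0 = Z.
  H_1: rank ker ∂_1 − rank ∂_2 = (17 − 8) − 5 = 4, and the invariant factors of ∂_2 are all 1, so H_1 = Z^4.
  H_2: rank ker ∂_2 − rank ∂_3 = (5 − 5) − 0 = 0, and there is no ∂_3, so H_2 = 0.

Hence the Betti numbers are b_0 = 1, b_1 = 4, b_2 = 0.

b_0 = 1, b_1 = 4, b_2 = 0.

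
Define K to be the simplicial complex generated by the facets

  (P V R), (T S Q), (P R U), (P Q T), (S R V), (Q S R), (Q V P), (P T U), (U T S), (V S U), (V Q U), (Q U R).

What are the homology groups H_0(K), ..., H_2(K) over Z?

H_0 ≅ Z,  H_1 ≅ Z/2Z,  H_2 = 0.

K has 7 vertices, 18 edges, 12 triangles.
rank ∂_0 = 0, rank ∂_1 = 6 ⇒ b_0 = 7 − 0 − 6 = 1; all invariant factors of ∂_1 are 1 so no torsion. So H_0 = Z.
rank ∂_1 = 6, rank ∂_2 = 12 ⇒ b_1 = 18 − 6 − 12 = 0; ∂_2 has invariant factor(s) [2] giving torsion. So H_1 = Z/2Z.
rank ∂_2 = 12, rank ∂_3 = 0 ⇒ b_2 = 12 − 12 − 0 = 0. So H_2 = 0.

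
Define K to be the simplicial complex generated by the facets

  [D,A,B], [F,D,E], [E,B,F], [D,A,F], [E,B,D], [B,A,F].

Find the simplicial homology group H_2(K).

Order the vertices as A < B < D < E < F. Listing each simplex with vertices in this order, K has dimension 2 with simplices:

  0-simplices (5): A, B, D, E, F
  1-simplices (9): AB, AD, AF, BD, BE, BF, DE, DF, EF
  2-simplices (6): ABD, ABF, ADF, BDE, BEF, DEF

giving chain groups C_0 ≅ Z^5, C_1 ≅ Z^9, C_2 ≅ Z^6.

∂_1: C_1 → C_0 sends each edge [p,q] (with p < q) to q − p. For instance
  ∂EF = F − E.
The 5×9 boundary matrix has rank 4 and Smith normal form diag(1,1,1,1).

∂_2: C_2 → C_1 acts by ∂[p,q,r] = [q,r] − [p,r] + [p,q]. For instance
  ∂ABD = BD − AD + AB,
  ∂BEF = EF − BF + BE.
As a 9×6 matrix over Z this has rank 5, with invariant factors (1,1,1,1,1).

Now H_k = ker ∂_k / im ∂_{k+1}, so:

  H_2: rank ker ∂_2 − rank ∂_3 = (6 − 5) − 0 = 1, and there is no ∂_3, so H_2 = Z.

(K is a triangulation of the 2-sphere S^2.)

H_2 ≅ Z.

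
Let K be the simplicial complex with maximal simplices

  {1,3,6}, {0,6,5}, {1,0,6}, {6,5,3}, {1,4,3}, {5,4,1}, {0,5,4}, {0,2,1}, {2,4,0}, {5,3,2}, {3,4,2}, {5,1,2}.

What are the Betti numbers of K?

b_0 = 1, b_1 = 0, b_2 = 0.

K has 7 vertices, 18 edges, 12 triangles.
rank ∂_0 = 0, rank ∂_1 = 6 ⇒ b_0 = 7 − 0 − 6 = 1; all invariant factors of ∂_1 are 1 so no torsion. So H_0 ≅ Z.
rank ∂_1 = 6, rank ∂_2 = 12 ⇒ b_1 = 18 − 6 − 12 = 0; ∂_2 has invariant factor(s) [2] giving torsion. So H_1 ≅ Z/2Z.
rank ∂_2 = 12, rank ∂_3 = 0 ⇒ b_2 = 12 − 12 − 0 = 0. So H_2 ≅ 0.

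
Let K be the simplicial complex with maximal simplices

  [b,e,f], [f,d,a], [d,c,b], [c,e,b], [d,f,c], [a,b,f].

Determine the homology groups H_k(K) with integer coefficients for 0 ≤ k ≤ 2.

K has 6 vertices, 12 edges, 6 triangles.
rank ∂_0 = 0, rank ∂_1 = 5 ⇒ b_0 = 6 − 0 − 5 = 1; all invariant factors of ∂_1 are 1 so no torsion. So H_0 = Z.
rank ∂_1 = 5, rank ∂_2 = 6 ⇒ b_1 = 12 − 5 − 6 = 1; all invariant factors of ∂_2 are 1 so no torsion. So H_1 = Z.
rank ∂_2 = 6, rank ∂_3 = 0 ⇒ b_2 = 6 − 6 − 0 = 0. So H_2 = 0.

H_0 ≅ Z,  H_1 ≅ Z,  H_2 = 0.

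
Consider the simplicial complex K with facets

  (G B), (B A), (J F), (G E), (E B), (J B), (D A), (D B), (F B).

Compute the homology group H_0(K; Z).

Order the vertices as A < B < D < E < F < G < J. Listing each simplex with vertices in this order, K has dimension 1 with simplices:

  0-simplices (7): A, B, D, E, F, G, J
  1-simplices (9): AB, AD, BD, BE, BF, BG, BJ, EG, FJ

giving chain groups C_0 ≅ Z^7, C_1 ≅ Z^9.

Boundary ∂_1: C_1 → C_0 maps an edge to its endpoints' difference, ∂[p,q] = q − p.
The resulting 7×9 matrix has rank 6, and its Smith normal form has invariant factors (1,1,1,1,1,1).

Now H_k = ker ∂_k / im ∂_{k+1}, so:

  H_0: rank C_0 − rank ∂_1 = 7 − 6 = 1, and the invariant factors of ∂_1 are all 1, so H_0 ≅ Z.

(K is a triangulation of a wedge of 3 circles.)

H_0 ≅ Z.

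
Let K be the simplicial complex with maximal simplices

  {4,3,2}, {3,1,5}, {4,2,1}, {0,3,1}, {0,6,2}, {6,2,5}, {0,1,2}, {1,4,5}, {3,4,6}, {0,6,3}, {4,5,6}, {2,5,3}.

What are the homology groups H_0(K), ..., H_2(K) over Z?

Take the total order 0 < 1 < 2 < 3 < 4 < 5 < 6 on the vertex set. Then K (dimension 2) consists of the simplices:

  0-simplices (7): [0], [1], [2], [3], [4], [5], [6]
  1-simplices (18): [0,1], [0,2], [0,3], [0,6], [1,2], [1,3], [1,4], [1,5], [2,3], [2,4], [2,5], [2,6], [3,4], [3,5], [3,6], [4,5], [4,6], [5,6]
  2-simplices (12): [0,1,2], [0,1,3], [0,2,6], [0,3,6], [1,2,4], [1,3,5], [1,4,5], [2,3,4], [2,3,5], [2,5,6], [3,4,6], [4,5,6]

giving chain groups C_0 ≅ Z^7, C_1 ≅ Z^18, C_2 ≅ Z^12.

Boundary ∂_1: C_1 → C_0 sends each edge [p,q] (with p < q) to q − p. For instance
  ∂[0,2] = [2] − [0].
As a 7×18 matrix over Z this has rank 6, with invariant factors (1,1,1,1,1,1).

The boundary map ∂_2: C_2 → C_1 maps a triangle to the signed sum of its edges. For instance
  ∂[2,3,5] = [3,5] − [2,5] + [2,3],
  ∂[0,1,3] = [1,3] − [0,3] + [0,1].
The 18×12 boundary matrix has rank 12 and Smith normal form diag(1,1,1,1,1,1,1,1,1,1,1,2).

Reading off H_k = ker ∂_k / im ∂_{k+1}:

  H_0: rank C_0 − rank ∂_1 = 7 − 6 = 1, and the invariant factors of ∂_1 are all 1, so H_0 ≅ Z.
  H_1: rank ker ∂_1 − rank ∂_2 = (18 − 6) − 12 = 0, and ∂_2 has invariant factor 2 > 1, so H_1 ≅ Z/2Z.
  H_2: rank ker ∂_2 − rank ∂_3 = (12 − 12) − 0 = 0, and there is no ∂_3, so H_2 ≅ 0.

As a check, the Euler characteristic is 7 − 18 + 12 = 1, which agrees with 1 − 0 + 0 = 1.

H_0 = Z,  H_1 = Z/2Z,  H_2 = 0.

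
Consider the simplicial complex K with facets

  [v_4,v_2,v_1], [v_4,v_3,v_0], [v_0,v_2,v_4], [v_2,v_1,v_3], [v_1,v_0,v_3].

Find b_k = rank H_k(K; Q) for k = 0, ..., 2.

Take the total order v_0 < v_1 < v_2 < v_3 < v_4 on the vertex set. Then K (dimension 2) consists of the simplices:

  0-simplices (5): [v_0], [v_1], [v_2], [v_3], [v_4]
  1-simplices (10): [v_0,v_1], [v_0,v_2], [v_0,v_3], [v_0,v_4], [v_1,v_2], [v_1,v_3], [v_1,v_4], [v_2,v_3], [v_2,v_4], [v_3,v_4]
  2-simplices (5): [v_0,v_1,v_3], [v_0,v_2,v_4], [v_0,v_3,v_4], [v_1,v_2,v_3], [v_1,v_2,v_4]

giving chain groups C_0 ≅ Z^5, C_1 ≅ Z^10, C_2 ≅ Z^5.

The boundary map ∂_1: C_1 → C_0 sends each edge [p,q] (with p < q) to q − p. For instance
  ∂[v_0,v_1] = [v_1] − [v_0].
As a 5×10 matrix over Z this has rank 4, with invariant factors (1,1,1,1).

Boundary ∂_2: C_2 → C_1 maps a triangle to the signed sum of its edges. For instance
  ∂[v_1,v_2,v_3] = [v_2,v_3] − [v_1,v_3] + [v_1,v_2],
  ∂[v_0,v_3,v_4] = [v_3,v_4] − [v_0,v_4] + [v_0,v_3].
As a 10×5 matrix over Z this has rank 5, with invariant factors (1,1,1,1,1).

Now H_k = ker ∂_k / im ∂_{k+1}, so:

  H_0: rank C_0 − rank ∂_1 = 5 − 4 = 1, and the invariant factors of ∂_1 are all 1, so H_0 ≅ Z.
  H_1: rank ker ∂_1 − rank ∂_2 = (10 − 4) − 5 = 1, and the invariant factors of ∂_2 are all 1, so H_1 ≅ Z.
  H_2: rank ker ∂_2 − rank ∂_3 = (5 − 5) − 0 = 0, and there is no ∂_3, so H_2 ≅ 0.

(K is a triangulation of the Möbius band.)

Hence the Betti numbers are b_0 = 1, b_1 = 1, b_2 = 0.

b_0 = 1, b_1 = 1, b_2 = 0.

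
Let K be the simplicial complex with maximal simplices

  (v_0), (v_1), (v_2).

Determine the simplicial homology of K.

Take the total order v_0 < v_1 < v_2 on the vertex set. Then K (dimension 0) consists of the simplices:

  0-simplices (3): [v_0], [v_1], [v_2]

Hence C_0 ≅ Z^3.

Reading off H_k = ker ∂_k / im ∂_{k+1}:

  H_0: rank C_0 − rank ∂_1 = 3 − 0 = 3, and there is no ∂_1, so H_0 ≅ Z^3.

H_0 = Z^3.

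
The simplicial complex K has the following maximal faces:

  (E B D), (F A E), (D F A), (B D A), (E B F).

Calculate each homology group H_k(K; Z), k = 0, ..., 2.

H_0 ≅ Z,  H_1 ≅ Z,  H_2 = 0.

K has 5 vertices, 10 edges, 5 triangles.
rank ∂_0 = 0, rank ∂_1 = 4 ⇒ b_0 = 5 − 0 − 4 = 1; all invariant factors of ∂_1 are 1 so no torsion. So H_0 = Z.
rank ∂_1 = 4, rank ∂_2 = 5 ⇒ b_1 = 10 − 4 − 5 = 1; all invariant factors of ∂_2 are 1 so no torsion. So H_1 = Z.
rank ∂_2 = 5, rank ∂_3 = 0 ⇒ b_2 = 5 − 5 − 0 = 0. So H_2 = 0.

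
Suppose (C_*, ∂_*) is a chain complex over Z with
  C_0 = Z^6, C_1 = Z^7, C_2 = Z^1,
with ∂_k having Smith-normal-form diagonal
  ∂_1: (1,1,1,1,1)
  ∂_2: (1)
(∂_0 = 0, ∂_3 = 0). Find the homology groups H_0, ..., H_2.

H_0: b_0 = 6 − 0 − 5 = 1; torsion from ∂_1 factors > 1: none. So H_0 ≅ Z.
H_1: b_1 = 7 − 5 − 1 = 1; torsion from ∂_2 factors > 1: none. So H_1 ≅ Z.
H_2: b_2 = 1 − 1 − 0 = 0; torsion from ∂_3 factors > 1: none. So H_2 ≅ 0.

H_0 ≅ Z,  H_1 ≅ Z,  H_2 = 0.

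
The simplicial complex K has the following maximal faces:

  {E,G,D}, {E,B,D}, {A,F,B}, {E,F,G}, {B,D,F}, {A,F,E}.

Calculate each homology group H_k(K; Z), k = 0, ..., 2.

H_0 ≅ Z,  H_1 ≅ Z,  H_2 = 0.

We work with the vertex ordering A < B < D < E < F < G. The simplices of K, each written with vertices in increasing order, are:

  0-simplices (6): A, B, D, E, F, G
  1-simplices (12): AB, AE, AF, BD, BE, BF, DE, DF, DG, EF, EG, FG
  2-simplices (6): ABF, AEF, BDE, BDF, DEG, EFG

giving chain groups C_0 ≅ Z^6, C_1 ≅ Z^12, C_2 ≅ Z^6.

The boundary map ∂_1: C_1 → C_0 maps an edge to its endpoints' difference, ∂[p,q] = q − p. For instance
  ∂EF = F − E.
This gives a 6×12 integer matrix of rank 5; reducing to Smith normal form yields diagonal entries (1,1,1,1,1).

Boundary ∂_2: C_2 → C_1 acts by ∂[p,q,r] = [q,r] − [p,r] + [p,q]. For instance
  ∂EFG = FG − EG + EF,
  ∂BDF = DF − BF + BD.
As a 12×6 matrix over Z this has rank 6, with invariant factors (1,1,1,1,1,1).

From H_k ≅ ker(∂_k) / im(∂_{k+1}) we obtain:

  H_0: rank C_0 − rank ∂_1 = 6 − 5 = 1, and the invariant factors of ∂_1 are all 1, so H_0 ≅ Z.
  H_1: rank ker ∂_1 − rank ∂_2 = (12 − 5) − 6 = 1, and the invariant factors of ∂_2 are all 1, so H_1 ≅ Z.
  H_2: rank ker ∂_2 − rank ∂_3 = (6 − 6) − 0 = 0, and there is no ∂_3, so H_2 ≅ 0.

As a check, the Euler characteristic is 6 − 12 + 6 = 0, which agrees with 1 − 1 + 0 = 0.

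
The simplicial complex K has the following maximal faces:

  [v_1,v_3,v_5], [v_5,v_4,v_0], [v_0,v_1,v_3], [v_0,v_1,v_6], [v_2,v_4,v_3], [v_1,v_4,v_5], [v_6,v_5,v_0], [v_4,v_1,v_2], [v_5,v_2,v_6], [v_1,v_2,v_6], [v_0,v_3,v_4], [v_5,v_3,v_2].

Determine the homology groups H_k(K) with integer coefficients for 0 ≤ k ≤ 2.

We work with the vertex ordering v_0 < v_1 < v_2 < v_3 < v_4 < v_5 < v_6. The simplices of K, each written with vertices in increasing order, are:

  0-simplices (7): [v_0], [v_1], [v_2], [v_3], [v_4], [v_5], [v_6]
  1-simplices (18): (18 of them)
  2-simplices (12): (12 of them)

Hence C_0 ≅ Z^7, C_1 ≅ Z^18, C_2 ≅ Z^12.

Boundary ∂_1: C_1 → C_0 is given by ∂[p,q] = [q] − [p]. For instance
  ∂[v_2,v_5] = [v_5] − [v_2].
The resulting 7×18 matrix has rank 6, and its Smith normal form has invariant factors (1,1,1,1,1,1).

∂_2: C_2 → C_1 maps a triangle to the signed sum of its edges. For instance
  ∂[v_2,v_5,v_6] = [v_5,v_6] − [v_2,v_6] + [v_2,v_5],
  ∂[v_2,v_3,v_5] = [v_3,v_5] − [v_2,v_5] + [v_2,v_3].
This gives a 18×12 integer matrix of rank 12; reducing to Smith normal form yields diagonal entries (1,1,1,1,1,1,1,1,1,1,1,2).

Reading off H_k = ker ∂_k / im ∂_{k+1}:

  H_0: rank C_0 − rank ∂_1 = 7 − 6 = 1, and the invariant factors of ∂_1 are all 1, so H_0 ≅ Z.
  H_1: rank ker ∂_1 − rank ∂_2 = (18 − 6) − 12 = 0, and ∂_2 has invariant factor 2 > 1, so H_1 ≅ Z/2.
  H_2: rank ker ∂_2 − rank ∂_3 = (12 − 12) − 0 = 0, and there is no ∂_3, so H_2 ≅ 0.

As a check, the Euler characteristic is 7 − 18 + 12 = 1, which agrees with 1 − 0 + 0 = 1.
(K is a triangulation of the real projective plane RP^2.)

H_0 ≅ Z,  H_1 ≅ Z/2,  H_2 = 0.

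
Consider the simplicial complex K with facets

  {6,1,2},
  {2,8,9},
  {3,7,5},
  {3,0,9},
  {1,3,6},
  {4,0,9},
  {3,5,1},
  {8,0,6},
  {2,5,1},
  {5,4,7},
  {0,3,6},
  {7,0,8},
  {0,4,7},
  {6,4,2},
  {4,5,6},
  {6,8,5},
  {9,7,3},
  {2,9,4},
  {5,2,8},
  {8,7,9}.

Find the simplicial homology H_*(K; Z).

H_0 = Z,  H_1 = Z ⊕ Z/2Z,  H_2 = 0.

Fix the vertex order 0 < 1 < 2 < 3 < 4 < 5 < 6 < 7 < 8 < 9 and write every simplex with vertices in increasing order. Then dim K = 2 and the simplices of K are:

  0-simplices (10): [0], [1], [2], [3], [4], [5], [6], [7], [8], [9]
  1-simplices (30): (30 of them)
  2-simplices (20): (20 of them)

so the chain groups are C_0 ≅ Z^10, C_1 ≅ Z^30, C_2 ≅ Z^20.

The boundary map ∂_1: C_1 → C_0 maps an edge to its endpoints' difference, ∂[p,q] = q − p. For instance
  ∂[7,8] = [8] − [7].
The 10×30 boundary matrix has rank 9 and Smith normal form diag(1,1,1,1,1,1,1,1,1).

Boundary ∂_2: C_2 → C_1 sends each 2-simplex [p,q,r] to [q,r] − [p,r] + [p,q]. For instance
  ∂[4,5,7] = [5,7] − [4,7] + [4,5],
  ∂[2,8,9] = [8,9] − [2,9] + [2,8].
The resulting 30×20 matrix has rank 20, and its Smith normal form has invariant factors (1,1,1,1,1,1,1,1,1,1,1,1,1,1,1,1,1,1,1,2).

Now H_k = ker ∂_k / im ∂_{k+1}, so:

  H_0: rank C_0 − rank ∂_1 = 10 − 9 = 1, and the invariant factors of ∂_1 are all 1, so H_0 ≅ Z.
  H_1: rank ker ∂_1 − rank ∂_2 = (30 − 9) − 20 = 1, and ∂_2 has invariant factor 2 > 1, so H_1 ≅ Z ⊕ Z/2Z.
  H_2: rank ker ∂_2 − rank ∂_3 = (20 − 20) − 0 = 0, and there is no ∂_3, so H_2 ≅ 0.

As a check, the Euler characteristic is 10 − 30 + 20 = 0, which agrees with 1 − 1 + 0 = 0.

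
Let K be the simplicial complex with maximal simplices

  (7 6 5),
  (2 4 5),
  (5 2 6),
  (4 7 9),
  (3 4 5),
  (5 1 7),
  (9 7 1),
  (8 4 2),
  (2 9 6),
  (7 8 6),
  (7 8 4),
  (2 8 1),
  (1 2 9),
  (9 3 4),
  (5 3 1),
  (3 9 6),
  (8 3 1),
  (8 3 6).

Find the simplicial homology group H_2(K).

H_2 ≅ Z.

K has 9 vertices, 27 edges, 18 triangles.
rank ∂_2 = 17, rank ∂_3 = 0 ⇒ b_2 = 18 − 17 − 0 = 1. So H_2 = Z.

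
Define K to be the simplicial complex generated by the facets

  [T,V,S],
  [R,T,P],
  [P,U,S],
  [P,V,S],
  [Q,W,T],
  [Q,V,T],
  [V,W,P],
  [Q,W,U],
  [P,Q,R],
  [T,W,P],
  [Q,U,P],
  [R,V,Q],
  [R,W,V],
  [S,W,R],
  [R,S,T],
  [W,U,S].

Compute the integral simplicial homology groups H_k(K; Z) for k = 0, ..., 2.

H_0 ≅ Z,  H_1 ≅ Z^2,  H_2 ≅ Z.

Order the vertices as P < Q < R < S < T < U < V < W. Listing each simplex with vertices in this order, K has dimension 2 with simplices:

  0-simplices (8): P, Q, R, S, T, U, V, W
  1-simplices (24): PQ, PR, PS, PT, PU, PV, PW, QR, QT, QU, QV, QW, RS, RT, RV, RW, ST, SU, SV, SW, TV, TW, UW, VW
  2-simplices (16): PQR, PQU, PRT, PSU, PSV, PTW, PVW, QRV, QTV, QTW, QUW, RST, RSW, RVW, STV, SUW

giving chain groups C_0 ≅ Z^8, C_1 ≅ Z^24, C_2 ≅ Z^16.

The boundary map ∂_1: C_1 → C_0 is given by ∂[p,q] = [q] − [p]. For instance
  ∂QW = W − Q.
As a 8×24 matrix over Z this has rank 7, with invariant factors (1,1,1,1,1,1,1).

∂_2: C_2 → C_1 sends each 2-simplex [p,q,r] to [q,r] − [p,r] + [p,q]. For instance
  ∂RVW = VW − RW + RV,
  ∂PRT = RT − PT + PR.
As a 24×16 matrix over Z this has rank 15, with invariant factors (1,1,1,1,1,1,1,1,1,1,1,1,1,1,1).

From H_k ≅ ker(∂_k) / im(∂_{k+1}) we obtain:

  H_0: rank C_0 − rank ∂_1 = 8 − 7 = 1, and the invariant factors of ∂_1 are all 1, so H_0 ≅ Z.
  H_1: rank ker ∂_1 − rank ∂_2 = (24 − 7) − 15 = 2, and the invariant factors of ∂_2 are all 1, so H_1 ≅ Z^2.
  H_2: rank ker ∂_2 − rank ∂_3 = (16 − 15) − 0 = 1, and there is no ∂_3, so H_2 ≅ Z.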